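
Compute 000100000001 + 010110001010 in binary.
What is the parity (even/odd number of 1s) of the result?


000100000001 = 257
010110001010 = 1418
Sum = 1675 = 11010001011
1s count = 6

even parity (6 ones in 11010001011)


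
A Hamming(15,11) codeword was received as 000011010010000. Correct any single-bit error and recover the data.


Syndrome = 0: no error detected

Data: 01100010000 (no errors)


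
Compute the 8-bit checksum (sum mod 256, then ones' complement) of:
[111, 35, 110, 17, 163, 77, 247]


Sum = 760 mod 256 = 248
Complement = 7

7


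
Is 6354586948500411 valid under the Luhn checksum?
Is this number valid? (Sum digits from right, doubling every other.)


Luhn sum = 56
56 mod 10 = 6

Invalid (Luhn sum mod 10 = 6)


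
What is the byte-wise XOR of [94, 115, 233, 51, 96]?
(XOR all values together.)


XOR chain: 94 ^ 115 ^ 233 ^ 51 ^ 96 = 151

151


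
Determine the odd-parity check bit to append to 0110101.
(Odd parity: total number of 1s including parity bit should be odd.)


Number of 1s in data: 4
Parity bit: 1

1


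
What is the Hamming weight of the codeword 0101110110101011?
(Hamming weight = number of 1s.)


Counting 1s in 0101110110101011

10


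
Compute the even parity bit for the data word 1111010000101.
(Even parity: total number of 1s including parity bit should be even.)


Number of 1s in data: 7
Parity bit: 1

1


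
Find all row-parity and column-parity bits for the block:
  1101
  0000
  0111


Row parities: 101
Column parities: 1010

Row P: 101, Col P: 1010, Corner: 0


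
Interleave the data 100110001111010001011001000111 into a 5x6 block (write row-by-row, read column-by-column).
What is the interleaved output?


Matrix:
  100110
  001111
  010001
  011001
  000111
Read columns: 100000011001010110011100101111

100000011001010110011100101111


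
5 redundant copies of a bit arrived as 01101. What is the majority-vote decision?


Ones: 3 out of 5
Threshold: 3

1 (3/5 voted 1)


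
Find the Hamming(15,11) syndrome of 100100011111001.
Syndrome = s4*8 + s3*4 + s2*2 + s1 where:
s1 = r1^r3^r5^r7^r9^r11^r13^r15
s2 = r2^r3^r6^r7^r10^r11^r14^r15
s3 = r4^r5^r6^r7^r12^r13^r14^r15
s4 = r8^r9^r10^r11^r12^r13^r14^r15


s1=0, s2=1, s3=1, s4=0

Syndrome = 6 (error at position 6)


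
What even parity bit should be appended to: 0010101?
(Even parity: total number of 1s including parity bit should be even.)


Number of 1s in data: 3
Parity bit: 1

1


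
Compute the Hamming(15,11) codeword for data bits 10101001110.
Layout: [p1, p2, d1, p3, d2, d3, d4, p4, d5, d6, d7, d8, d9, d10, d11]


Parity bits: p1=1, p2=1, p3=0, p4=0

111001001001110


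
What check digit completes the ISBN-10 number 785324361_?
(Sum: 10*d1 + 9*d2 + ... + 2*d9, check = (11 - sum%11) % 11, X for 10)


Weighted sum: 267
267 mod 11 = 3

Check digit: 8


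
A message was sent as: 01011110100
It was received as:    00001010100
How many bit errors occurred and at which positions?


XOR: 01010100000

3 error(s) at position(s): 1, 3, 5


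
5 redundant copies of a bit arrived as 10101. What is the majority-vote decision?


Ones: 3 out of 5
Threshold: 3

1 (3/5 voted 1)


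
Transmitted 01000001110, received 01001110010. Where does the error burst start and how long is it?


XOR: 00001111100

Burst at position 4, length 5


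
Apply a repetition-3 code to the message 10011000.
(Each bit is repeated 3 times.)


Each bit -> 3 copies

111000000111111000000000


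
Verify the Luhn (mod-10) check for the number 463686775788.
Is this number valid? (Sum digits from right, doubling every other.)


Luhn sum = 74
74 mod 10 = 4

Invalid (Luhn sum mod 10 = 4)


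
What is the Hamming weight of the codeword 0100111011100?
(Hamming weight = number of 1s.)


Counting 1s in 0100111011100

7


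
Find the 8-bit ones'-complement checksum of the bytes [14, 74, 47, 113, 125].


Sum = 373 mod 256 = 117
Complement = 138

138


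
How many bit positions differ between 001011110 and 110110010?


XOR: 111101100
Count of 1s: 6

6


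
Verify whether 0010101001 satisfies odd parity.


Number of 1s: 4

No, parity error (4 ones)


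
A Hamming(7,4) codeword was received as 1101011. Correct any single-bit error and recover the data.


Syndrome = 6: error at position 6

Data: 0001 (corrected bit 6)


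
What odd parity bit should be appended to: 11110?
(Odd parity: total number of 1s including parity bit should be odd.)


Number of 1s in data: 4
Parity bit: 1

1


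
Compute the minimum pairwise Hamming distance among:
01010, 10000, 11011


Comparing all pairs, minimum distance: 2
Can detect 1 errors, correct 0 errors

2


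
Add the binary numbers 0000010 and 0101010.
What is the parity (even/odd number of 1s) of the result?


0000010 = 2
0101010 = 42
Sum = 44 = 101100
1s count = 3

odd parity (3 ones in 101100)


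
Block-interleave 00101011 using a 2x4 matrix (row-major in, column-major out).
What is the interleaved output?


Matrix:
  0010
  1011
Read columns: 01001101

01001101


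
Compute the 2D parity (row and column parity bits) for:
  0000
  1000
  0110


Row parities: 010
Column parities: 1110

Row P: 010, Col P: 1110, Corner: 1


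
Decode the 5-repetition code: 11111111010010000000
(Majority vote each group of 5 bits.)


Groups: 11111, 11101, 00100, 00000
Majority votes: 1100

1100


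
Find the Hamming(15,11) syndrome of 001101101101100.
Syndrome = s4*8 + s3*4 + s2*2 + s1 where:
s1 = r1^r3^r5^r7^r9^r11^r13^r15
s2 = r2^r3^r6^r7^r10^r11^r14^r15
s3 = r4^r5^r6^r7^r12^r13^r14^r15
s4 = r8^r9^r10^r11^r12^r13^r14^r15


s1=0, s2=0, s3=1, s4=0

Syndrome = 4 (error at position 4)


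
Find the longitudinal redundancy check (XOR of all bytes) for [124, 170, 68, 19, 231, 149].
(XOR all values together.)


XOR chain: 124 ^ 170 ^ 68 ^ 19 ^ 231 ^ 149 = 243

243


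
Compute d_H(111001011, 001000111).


XOR: 110001100
Count of 1s: 4

4


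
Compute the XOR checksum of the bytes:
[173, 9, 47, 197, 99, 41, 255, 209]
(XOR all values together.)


XOR chain: 173 ^ 9 ^ 47 ^ 197 ^ 99 ^ 41 ^ 255 ^ 209 = 42

42


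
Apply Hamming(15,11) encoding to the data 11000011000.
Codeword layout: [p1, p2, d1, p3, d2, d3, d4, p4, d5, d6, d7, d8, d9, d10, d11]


Parity bits: p1=1, p2=0, p3=0, p4=0

101010000011000


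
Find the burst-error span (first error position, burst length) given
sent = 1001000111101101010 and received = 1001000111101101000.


XOR: 0000000000000000010

Burst at position 17, length 1


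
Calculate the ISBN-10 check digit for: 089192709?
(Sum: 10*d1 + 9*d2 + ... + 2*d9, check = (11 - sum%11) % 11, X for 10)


Weighted sum: 261
261 mod 11 = 8

Check digit: 3


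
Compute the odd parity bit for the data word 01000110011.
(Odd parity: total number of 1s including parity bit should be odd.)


Number of 1s in data: 5
Parity bit: 0

0


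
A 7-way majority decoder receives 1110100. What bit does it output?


Ones: 4 out of 7
Threshold: 4

1 (4/7 voted 1)


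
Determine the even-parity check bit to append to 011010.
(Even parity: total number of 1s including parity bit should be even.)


Number of 1s in data: 3
Parity bit: 1

1


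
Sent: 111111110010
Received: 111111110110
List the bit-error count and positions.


XOR: 000000000100

1 error(s) at position(s): 9


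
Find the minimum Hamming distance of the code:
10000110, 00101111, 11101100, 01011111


Comparing all pairs, minimum distance: 3
Can detect 2 errors, correct 1 errors

3


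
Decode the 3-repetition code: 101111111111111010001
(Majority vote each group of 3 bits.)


Groups: 101, 111, 111, 111, 111, 010, 001
Majority votes: 1111100

1111100


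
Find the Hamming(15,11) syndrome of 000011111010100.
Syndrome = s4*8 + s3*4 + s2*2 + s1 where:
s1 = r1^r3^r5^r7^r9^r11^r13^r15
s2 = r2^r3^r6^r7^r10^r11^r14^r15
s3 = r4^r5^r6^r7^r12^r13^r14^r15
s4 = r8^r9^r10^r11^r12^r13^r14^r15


s1=1, s2=1, s3=0, s4=0

Syndrome = 3 (error at position 3)


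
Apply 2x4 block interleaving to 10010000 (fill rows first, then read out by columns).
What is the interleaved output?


Matrix:
  1001
  0000
Read columns: 10000010

10000010


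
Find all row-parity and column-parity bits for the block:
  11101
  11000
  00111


Row parities: 001
Column parities: 00010

Row P: 001, Col P: 00010, Corner: 1


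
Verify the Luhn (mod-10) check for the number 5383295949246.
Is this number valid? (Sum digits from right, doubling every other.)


Luhn sum = 79
79 mod 10 = 9

Invalid (Luhn sum mod 10 = 9)


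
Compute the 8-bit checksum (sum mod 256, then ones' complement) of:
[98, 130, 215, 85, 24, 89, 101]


Sum = 742 mod 256 = 230
Complement = 25

25


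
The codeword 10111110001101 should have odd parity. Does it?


Number of 1s: 9

Yes, parity is correct (9 ones)


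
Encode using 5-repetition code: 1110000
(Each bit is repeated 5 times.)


Each bit -> 5 copies

11111111111111100000000000000000000


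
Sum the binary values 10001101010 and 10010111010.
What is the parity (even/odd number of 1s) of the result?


10001101010 = 1130
10010111010 = 1210
Sum = 2340 = 100100100100
1s count = 4

even parity (4 ones in 100100100100)


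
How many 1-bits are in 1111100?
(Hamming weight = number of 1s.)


Counting 1s in 1111100

5


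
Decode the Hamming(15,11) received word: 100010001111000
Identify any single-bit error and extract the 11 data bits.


Syndrome = 0: no error detected

Data: 01001111000 (no errors)


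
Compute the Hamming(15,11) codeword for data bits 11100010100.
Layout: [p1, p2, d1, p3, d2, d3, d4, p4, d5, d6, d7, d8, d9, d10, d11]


Parity bits: p1=0, p2=1, p3=1, p4=0

011111000010100


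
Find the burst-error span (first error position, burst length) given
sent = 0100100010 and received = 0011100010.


XOR: 0111000000

Burst at position 1, length 3


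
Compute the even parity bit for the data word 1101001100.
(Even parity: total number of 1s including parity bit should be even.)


Number of 1s in data: 5
Parity bit: 1

1


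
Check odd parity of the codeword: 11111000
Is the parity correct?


Number of 1s: 5

Yes, parity is correct (5 ones)


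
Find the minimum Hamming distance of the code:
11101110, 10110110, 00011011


Comparing all pairs, minimum distance: 3
Can detect 2 errors, correct 1 errors

3


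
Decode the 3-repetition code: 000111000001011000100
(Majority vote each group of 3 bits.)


Groups: 000, 111, 000, 001, 011, 000, 100
Majority votes: 0100100

0100100


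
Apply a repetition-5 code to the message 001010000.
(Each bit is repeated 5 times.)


Each bit -> 5 copies

000000000011111000001111100000000000000000000


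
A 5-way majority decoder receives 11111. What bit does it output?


Ones: 5 out of 5
Threshold: 3

1 (5/5 voted 1)


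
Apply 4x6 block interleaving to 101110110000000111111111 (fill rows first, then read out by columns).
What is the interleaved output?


Matrix:
  101110
  110000
  000111
  111111
Read columns: 110101011001101110110011

110101011001101110110011


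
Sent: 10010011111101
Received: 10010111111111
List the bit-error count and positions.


XOR: 00000100000010

2 error(s) at position(s): 5, 12


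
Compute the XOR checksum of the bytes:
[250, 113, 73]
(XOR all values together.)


XOR chain: 250 ^ 113 ^ 73 = 194

194


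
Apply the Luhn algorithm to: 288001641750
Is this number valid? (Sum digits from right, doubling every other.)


Luhn sum = 37
37 mod 10 = 7

Invalid (Luhn sum mod 10 = 7)


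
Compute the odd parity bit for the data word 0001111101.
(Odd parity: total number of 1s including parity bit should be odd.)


Number of 1s in data: 6
Parity bit: 1

1


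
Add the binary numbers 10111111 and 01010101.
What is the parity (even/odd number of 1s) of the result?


10111111 = 191
01010101 = 85
Sum = 276 = 100010100
1s count = 3

odd parity (3 ones in 100010100)


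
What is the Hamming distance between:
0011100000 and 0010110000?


XOR: 0001010000
Count of 1s: 2

2


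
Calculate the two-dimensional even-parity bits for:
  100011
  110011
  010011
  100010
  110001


Row parities: 10101
Column parities: 010000

Row P: 10101, Col P: 010000, Corner: 1


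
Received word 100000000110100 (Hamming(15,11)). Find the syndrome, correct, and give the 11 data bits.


Syndrome = 13: error at position 13

Data: 00000110000 (corrected bit 13)


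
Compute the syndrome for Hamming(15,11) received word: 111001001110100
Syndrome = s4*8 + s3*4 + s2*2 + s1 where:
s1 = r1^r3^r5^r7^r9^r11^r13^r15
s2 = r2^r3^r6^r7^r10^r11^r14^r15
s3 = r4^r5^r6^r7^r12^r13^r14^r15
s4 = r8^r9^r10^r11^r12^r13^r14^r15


s1=1, s2=1, s3=0, s4=0

Syndrome = 3 (error at position 3)


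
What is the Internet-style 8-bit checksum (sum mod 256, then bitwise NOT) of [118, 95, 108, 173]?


Sum = 494 mod 256 = 238
Complement = 17

17


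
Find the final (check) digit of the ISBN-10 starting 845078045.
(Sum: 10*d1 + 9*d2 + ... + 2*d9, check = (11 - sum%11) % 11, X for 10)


Weighted sum: 260
260 mod 11 = 7

Check digit: 4


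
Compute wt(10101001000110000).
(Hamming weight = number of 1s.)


Counting 1s in 10101001000110000

6


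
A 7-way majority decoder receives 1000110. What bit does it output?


Ones: 3 out of 7
Threshold: 4

0 (3/7 voted 1)


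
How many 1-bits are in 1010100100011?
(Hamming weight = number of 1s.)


Counting 1s in 1010100100011

6


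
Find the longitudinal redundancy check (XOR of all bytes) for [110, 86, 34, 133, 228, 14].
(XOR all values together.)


XOR chain: 110 ^ 86 ^ 34 ^ 133 ^ 228 ^ 14 = 117

117


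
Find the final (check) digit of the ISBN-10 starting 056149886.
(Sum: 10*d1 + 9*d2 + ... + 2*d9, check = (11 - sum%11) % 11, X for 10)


Weighted sum: 237
237 mod 11 = 6

Check digit: 5


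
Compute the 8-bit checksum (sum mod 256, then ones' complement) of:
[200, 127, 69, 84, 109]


Sum = 589 mod 256 = 77
Complement = 178

178


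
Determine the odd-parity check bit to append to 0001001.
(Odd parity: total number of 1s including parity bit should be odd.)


Number of 1s in data: 2
Parity bit: 1

1


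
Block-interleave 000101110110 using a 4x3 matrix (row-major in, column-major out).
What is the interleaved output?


Matrix:
  000
  101
  110
  110
Read columns: 011100110100

011100110100


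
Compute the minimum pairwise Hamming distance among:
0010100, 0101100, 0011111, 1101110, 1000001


Comparing all pairs, minimum distance: 2
Can detect 1 errors, correct 0 errors

2


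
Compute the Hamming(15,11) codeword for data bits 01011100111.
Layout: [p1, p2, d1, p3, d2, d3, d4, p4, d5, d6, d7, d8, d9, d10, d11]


Parity bits: p1=1, p2=0, p3=1, p4=1

100110111100111


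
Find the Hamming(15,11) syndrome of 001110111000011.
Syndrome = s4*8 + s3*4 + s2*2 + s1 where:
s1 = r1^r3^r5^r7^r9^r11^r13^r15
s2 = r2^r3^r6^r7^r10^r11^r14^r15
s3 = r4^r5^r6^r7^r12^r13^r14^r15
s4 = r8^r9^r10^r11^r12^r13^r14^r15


s1=1, s2=0, s3=1, s4=0

Syndrome = 5 (error at position 5)


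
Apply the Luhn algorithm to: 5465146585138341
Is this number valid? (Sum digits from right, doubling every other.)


Luhn sum = 63
63 mod 10 = 3

Invalid (Luhn sum mod 10 = 3)


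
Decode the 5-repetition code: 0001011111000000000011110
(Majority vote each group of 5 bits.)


Groups: 00010, 11111, 00000, 00000, 11110
Majority votes: 01001

01001


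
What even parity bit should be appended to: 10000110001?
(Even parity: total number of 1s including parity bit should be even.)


Number of 1s in data: 4
Parity bit: 0

0


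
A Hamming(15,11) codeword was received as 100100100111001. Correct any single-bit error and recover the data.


Syndrome = 0: no error detected

Data: 00010111001 (no errors)


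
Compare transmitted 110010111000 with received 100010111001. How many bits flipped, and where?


XOR: 010000000001

2 error(s) at position(s): 1, 11


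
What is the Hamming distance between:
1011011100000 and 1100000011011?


XOR: 0111011111011
Count of 1s: 10

10


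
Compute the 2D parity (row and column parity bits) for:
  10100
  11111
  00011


Row parities: 010
Column parities: 01000

Row P: 010, Col P: 01000, Corner: 1


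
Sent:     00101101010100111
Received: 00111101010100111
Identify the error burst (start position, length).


XOR: 00010000000000000

Burst at position 3, length 1


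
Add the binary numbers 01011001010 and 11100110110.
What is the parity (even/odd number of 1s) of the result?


01011001010 = 714
11100110110 = 1846
Sum = 2560 = 101000000000
1s count = 2

even parity (2 ones in 101000000000)


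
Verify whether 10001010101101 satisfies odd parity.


Number of 1s: 7

Yes, parity is correct (7 ones)


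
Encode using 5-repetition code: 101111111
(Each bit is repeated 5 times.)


Each bit -> 5 copies

111110000011111111111111111111111111111111111


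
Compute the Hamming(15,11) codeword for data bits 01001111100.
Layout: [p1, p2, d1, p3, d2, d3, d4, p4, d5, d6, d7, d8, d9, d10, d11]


Parity bits: p1=0, p2=0, p3=1, p4=1

000110011111100


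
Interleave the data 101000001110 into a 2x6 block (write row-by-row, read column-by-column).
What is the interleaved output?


Matrix:
  101000
  001110
Read columns: 100011010100

100011010100


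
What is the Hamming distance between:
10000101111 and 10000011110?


XOR: 00000110001
Count of 1s: 3

3


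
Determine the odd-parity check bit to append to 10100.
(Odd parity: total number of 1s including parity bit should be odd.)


Number of 1s in data: 2
Parity bit: 1

1


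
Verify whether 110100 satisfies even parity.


Number of 1s: 3

No, parity error (3 ones)


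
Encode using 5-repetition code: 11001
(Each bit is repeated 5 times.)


Each bit -> 5 copies

1111111111000000000011111


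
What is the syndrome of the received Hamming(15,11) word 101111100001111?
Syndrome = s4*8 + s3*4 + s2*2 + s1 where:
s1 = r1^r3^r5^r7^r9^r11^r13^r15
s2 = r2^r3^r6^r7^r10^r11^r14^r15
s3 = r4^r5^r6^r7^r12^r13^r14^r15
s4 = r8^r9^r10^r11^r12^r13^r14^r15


s1=0, s2=1, s3=0, s4=0

Syndrome = 2 (error at position 2)


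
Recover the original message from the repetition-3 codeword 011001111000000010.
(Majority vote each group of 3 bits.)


Groups: 011, 001, 111, 000, 000, 010
Majority votes: 101000

101000


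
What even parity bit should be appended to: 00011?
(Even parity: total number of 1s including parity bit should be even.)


Number of 1s in data: 2
Parity bit: 0

0


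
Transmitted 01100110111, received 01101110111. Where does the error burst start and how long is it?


XOR: 00001000000

Burst at position 4, length 1


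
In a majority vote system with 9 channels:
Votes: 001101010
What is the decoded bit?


Ones: 4 out of 9
Threshold: 5

0 (4/9 voted 1)


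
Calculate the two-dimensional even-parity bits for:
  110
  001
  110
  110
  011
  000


Row parities: 010000
Column parities: 100

Row P: 010000, Col P: 100, Corner: 1


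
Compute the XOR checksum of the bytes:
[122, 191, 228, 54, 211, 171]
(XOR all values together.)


XOR chain: 122 ^ 191 ^ 228 ^ 54 ^ 211 ^ 171 = 111

111


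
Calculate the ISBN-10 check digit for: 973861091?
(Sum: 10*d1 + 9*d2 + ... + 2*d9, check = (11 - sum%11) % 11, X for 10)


Weighted sum: 303
303 mod 11 = 6

Check digit: 5


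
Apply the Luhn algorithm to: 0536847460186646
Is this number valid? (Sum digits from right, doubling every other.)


Luhn sum = 73
73 mod 10 = 3

Invalid (Luhn sum mod 10 = 3)


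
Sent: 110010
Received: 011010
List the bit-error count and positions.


XOR: 101000

2 error(s) at position(s): 0, 2


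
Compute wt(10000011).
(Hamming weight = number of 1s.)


Counting 1s in 10000011

3


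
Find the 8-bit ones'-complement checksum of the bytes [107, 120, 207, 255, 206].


Sum = 895 mod 256 = 127
Complement = 128

128


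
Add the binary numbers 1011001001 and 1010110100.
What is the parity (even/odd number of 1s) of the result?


1011001001 = 713
1010110100 = 692
Sum = 1405 = 10101111101
1s count = 8

even parity (8 ones in 10101111101)


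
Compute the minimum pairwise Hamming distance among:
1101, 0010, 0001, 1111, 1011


Comparing all pairs, minimum distance: 1
Can detect 0 errors, correct 0 errors

1


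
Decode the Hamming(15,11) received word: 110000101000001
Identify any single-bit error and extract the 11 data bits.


Syndrome = 2: error at position 2

Data: 00011000001 (corrected bit 2)


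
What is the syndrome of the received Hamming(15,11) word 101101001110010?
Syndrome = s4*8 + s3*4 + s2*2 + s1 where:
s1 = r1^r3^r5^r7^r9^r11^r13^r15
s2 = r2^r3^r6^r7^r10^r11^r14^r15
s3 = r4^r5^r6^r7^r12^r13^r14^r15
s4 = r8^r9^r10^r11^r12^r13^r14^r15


s1=0, s2=1, s3=1, s4=0

Syndrome = 6 (error at position 6)


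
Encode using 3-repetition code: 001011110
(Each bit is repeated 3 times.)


Each bit -> 3 copies

000000111000111111111111000


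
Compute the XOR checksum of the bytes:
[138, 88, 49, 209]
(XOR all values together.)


XOR chain: 138 ^ 88 ^ 49 ^ 209 = 50

50


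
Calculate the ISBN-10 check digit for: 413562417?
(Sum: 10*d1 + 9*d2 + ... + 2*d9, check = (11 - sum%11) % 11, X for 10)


Weighted sum: 187
187 mod 11 = 0

Check digit: 0


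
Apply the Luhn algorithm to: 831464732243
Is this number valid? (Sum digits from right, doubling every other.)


Luhn sum = 48
48 mod 10 = 8

Invalid (Luhn sum mod 10 = 8)


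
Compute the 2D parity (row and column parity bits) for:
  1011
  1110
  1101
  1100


Row parities: 1110
Column parities: 0100

Row P: 1110, Col P: 0100, Corner: 1


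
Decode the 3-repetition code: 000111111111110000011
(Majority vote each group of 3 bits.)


Groups: 000, 111, 111, 111, 110, 000, 011
Majority votes: 0111101

0111101


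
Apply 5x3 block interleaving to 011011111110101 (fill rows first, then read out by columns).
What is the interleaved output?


Matrix:
  011
  011
  111
  110
  101
Read columns: 001111111011101

001111111011101


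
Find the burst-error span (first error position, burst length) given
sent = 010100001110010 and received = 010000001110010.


XOR: 000100000000000

Burst at position 3, length 1


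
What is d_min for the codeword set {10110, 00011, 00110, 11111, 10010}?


Comparing all pairs, minimum distance: 1
Can detect 0 errors, correct 0 errors

1


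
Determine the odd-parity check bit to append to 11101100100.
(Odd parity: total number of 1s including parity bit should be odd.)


Number of 1s in data: 6
Parity bit: 1

1


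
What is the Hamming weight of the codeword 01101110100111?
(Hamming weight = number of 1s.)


Counting 1s in 01101110100111

9


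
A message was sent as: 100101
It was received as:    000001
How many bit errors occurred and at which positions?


XOR: 100100

2 error(s) at position(s): 0, 3


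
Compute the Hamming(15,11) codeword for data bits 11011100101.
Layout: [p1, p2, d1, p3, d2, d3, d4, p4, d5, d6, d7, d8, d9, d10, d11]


Parity bits: p1=0, p2=0, p3=0, p4=0

001010101100101


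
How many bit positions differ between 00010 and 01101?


XOR: 01111
Count of 1s: 4

4


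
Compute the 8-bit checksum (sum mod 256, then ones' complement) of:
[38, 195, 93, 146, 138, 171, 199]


Sum = 980 mod 256 = 212
Complement = 43

43


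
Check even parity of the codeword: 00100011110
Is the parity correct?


Number of 1s: 5

No, parity error (5 ones)


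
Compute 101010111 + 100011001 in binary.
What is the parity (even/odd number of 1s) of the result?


101010111 = 343
100011001 = 281
Sum = 624 = 1001110000
1s count = 4

even parity (4 ones in 1001110000)


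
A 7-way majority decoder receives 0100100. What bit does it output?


Ones: 2 out of 7
Threshold: 4

0 (2/7 voted 1)


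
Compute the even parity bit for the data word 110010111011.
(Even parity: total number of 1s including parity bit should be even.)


Number of 1s in data: 8
Parity bit: 0

0


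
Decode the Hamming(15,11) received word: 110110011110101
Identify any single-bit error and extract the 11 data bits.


Syndrome = 0: no error detected

Data: 01001110101 (no errors)


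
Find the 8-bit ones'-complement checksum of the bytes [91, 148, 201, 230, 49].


Sum = 719 mod 256 = 207
Complement = 48

48


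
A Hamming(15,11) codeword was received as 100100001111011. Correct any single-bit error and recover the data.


Syndrome = 0: no error detected

Data: 00001111011 (no errors)


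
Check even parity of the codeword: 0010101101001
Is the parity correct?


Number of 1s: 6

Yes, parity is correct (6 ones)


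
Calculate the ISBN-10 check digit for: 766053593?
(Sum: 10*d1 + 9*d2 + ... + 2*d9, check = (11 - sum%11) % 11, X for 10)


Weighted sum: 270
270 mod 11 = 6

Check digit: 5


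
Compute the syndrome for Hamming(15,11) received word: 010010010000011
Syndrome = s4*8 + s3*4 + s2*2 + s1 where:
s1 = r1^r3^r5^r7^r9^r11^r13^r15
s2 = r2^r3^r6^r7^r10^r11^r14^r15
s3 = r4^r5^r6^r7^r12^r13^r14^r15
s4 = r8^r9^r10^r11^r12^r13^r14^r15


s1=0, s2=1, s3=1, s4=1

Syndrome = 14 (error at position 14)


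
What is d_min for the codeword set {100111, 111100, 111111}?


Comparing all pairs, minimum distance: 2
Can detect 1 errors, correct 0 errors

2


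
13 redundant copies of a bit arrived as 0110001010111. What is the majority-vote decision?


Ones: 7 out of 13
Threshold: 7

1 (7/13 voted 1)


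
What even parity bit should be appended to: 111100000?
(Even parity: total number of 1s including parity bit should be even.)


Number of 1s in data: 4
Parity bit: 0

0


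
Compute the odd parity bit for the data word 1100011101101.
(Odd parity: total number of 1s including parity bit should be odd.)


Number of 1s in data: 8
Parity bit: 1

1


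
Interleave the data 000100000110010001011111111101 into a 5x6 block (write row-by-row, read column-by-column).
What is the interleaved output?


Matrix:
  000100
  000110
  010001
  011111
  111101
Read columns: 000010011100011110110101000111

000010011100011110110101000111


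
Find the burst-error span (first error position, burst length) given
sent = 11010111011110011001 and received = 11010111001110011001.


XOR: 00000000010000000000

Burst at position 9, length 1


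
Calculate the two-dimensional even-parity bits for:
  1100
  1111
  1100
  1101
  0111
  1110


Row parities: 000111
Column parities: 1011

Row P: 000111, Col P: 1011, Corner: 1


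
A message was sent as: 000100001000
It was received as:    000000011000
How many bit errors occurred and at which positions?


XOR: 000100010000

2 error(s) at position(s): 3, 7


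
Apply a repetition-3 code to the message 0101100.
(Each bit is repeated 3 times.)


Each bit -> 3 copies

000111000111111000000


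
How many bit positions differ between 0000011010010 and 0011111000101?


XOR: 0011100010111
Count of 1s: 7

7


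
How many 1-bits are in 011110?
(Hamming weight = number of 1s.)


Counting 1s in 011110

4


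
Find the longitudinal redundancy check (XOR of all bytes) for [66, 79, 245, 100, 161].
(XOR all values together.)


XOR chain: 66 ^ 79 ^ 245 ^ 100 ^ 161 = 61

61


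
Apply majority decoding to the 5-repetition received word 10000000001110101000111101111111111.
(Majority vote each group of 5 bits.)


Groups: 10000, 00000, 11101, 01000, 11110, 11111, 11111
Majority votes: 0010111

0010111


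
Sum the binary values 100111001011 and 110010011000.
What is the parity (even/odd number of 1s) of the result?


100111001011 = 2507
110010011000 = 3224
Sum = 5731 = 1011001100011
1s count = 7

odd parity (7 ones in 1011001100011)


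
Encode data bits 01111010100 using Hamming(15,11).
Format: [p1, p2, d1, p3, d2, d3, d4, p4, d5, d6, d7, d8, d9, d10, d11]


Parity bits: p1=1, p2=1, p3=0, p4=1

110011111010100


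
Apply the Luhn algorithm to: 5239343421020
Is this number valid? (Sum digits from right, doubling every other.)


Luhn sum = 51
51 mod 10 = 1

Invalid (Luhn sum mod 10 = 1)


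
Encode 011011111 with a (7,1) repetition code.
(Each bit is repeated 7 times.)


Each bit -> 7 copies

000000011111111111111000000011111111111111111111111111111111111


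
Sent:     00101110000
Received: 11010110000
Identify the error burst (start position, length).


XOR: 11111000000

Burst at position 0, length 5


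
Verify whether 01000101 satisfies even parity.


Number of 1s: 3

No, parity error (3 ones)


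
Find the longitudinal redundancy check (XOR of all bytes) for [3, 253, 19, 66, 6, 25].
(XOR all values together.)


XOR chain: 3 ^ 253 ^ 19 ^ 66 ^ 6 ^ 25 = 176

176


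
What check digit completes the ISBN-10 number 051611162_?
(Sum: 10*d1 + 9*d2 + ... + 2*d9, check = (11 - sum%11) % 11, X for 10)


Weighted sum: 132
132 mod 11 = 0

Check digit: 0


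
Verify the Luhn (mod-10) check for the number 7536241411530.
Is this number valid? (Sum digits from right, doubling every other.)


Luhn sum = 47
47 mod 10 = 7

Invalid (Luhn sum mod 10 = 7)


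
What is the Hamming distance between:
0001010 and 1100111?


XOR: 1101101
Count of 1s: 5

5


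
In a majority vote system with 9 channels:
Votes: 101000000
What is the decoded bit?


Ones: 2 out of 9
Threshold: 5

0 (2/9 voted 1)


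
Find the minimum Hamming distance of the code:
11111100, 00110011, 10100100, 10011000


Comparing all pairs, minimum distance: 3
Can detect 2 errors, correct 1 errors

3


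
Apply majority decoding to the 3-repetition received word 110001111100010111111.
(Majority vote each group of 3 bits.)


Groups: 110, 001, 111, 100, 010, 111, 111
Majority votes: 1010011

1010011


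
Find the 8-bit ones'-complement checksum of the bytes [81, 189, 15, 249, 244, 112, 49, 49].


Sum = 988 mod 256 = 220
Complement = 35

35


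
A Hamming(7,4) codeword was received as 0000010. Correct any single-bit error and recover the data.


Syndrome = 6: error at position 6

Data: 0000 (corrected bit 6)


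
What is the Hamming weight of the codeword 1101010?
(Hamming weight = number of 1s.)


Counting 1s in 1101010

4


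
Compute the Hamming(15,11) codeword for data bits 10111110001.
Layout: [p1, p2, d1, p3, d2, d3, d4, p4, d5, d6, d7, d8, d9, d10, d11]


Parity bits: p1=1, p2=0, p3=1, p4=0

101101101110001


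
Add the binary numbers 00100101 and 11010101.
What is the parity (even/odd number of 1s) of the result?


00100101 = 37
11010101 = 213
Sum = 250 = 11111010
1s count = 6

even parity (6 ones in 11111010)


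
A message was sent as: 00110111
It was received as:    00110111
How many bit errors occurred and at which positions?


XOR: 00000000

0 errors (received matches sent)


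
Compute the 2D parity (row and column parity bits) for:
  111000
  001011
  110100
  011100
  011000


Row parities: 11110
Column parities: 000011

Row P: 11110, Col P: 000011, Corner: 0


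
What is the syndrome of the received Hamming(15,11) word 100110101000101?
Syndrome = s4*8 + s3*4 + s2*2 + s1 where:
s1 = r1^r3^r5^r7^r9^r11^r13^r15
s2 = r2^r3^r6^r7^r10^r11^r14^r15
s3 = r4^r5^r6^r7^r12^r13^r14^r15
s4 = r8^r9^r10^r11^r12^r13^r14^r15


s1=0, s2=0, s3=1, s4=1

Syndrome = 12 (error at position 12)


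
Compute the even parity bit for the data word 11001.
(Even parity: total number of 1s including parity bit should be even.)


Number of 1s in data: 3
Parity bit: 1

1


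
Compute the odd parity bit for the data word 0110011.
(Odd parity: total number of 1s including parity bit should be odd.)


Number of 1s in data: 4
Parity bit: 1

1


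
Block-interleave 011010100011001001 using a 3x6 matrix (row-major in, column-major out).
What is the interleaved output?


Matrix:
  011010
  100011
  001001
Read columns: 010100101000110011

010100101000110011


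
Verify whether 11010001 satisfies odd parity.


Number of 1s: 4

No, parity error (4 ones)


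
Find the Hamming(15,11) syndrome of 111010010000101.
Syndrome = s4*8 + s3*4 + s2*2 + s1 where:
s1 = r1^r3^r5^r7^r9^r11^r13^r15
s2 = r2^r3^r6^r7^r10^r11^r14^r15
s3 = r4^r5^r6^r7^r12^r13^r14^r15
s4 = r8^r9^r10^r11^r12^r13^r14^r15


s1=1, s2=1, s3=1, s4=1

Syndrome = 15 (error at position 15)


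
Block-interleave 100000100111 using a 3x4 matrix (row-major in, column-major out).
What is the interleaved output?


Matrix:
  1000
  0010
  0111
Read columns: 100001011001

100001011001


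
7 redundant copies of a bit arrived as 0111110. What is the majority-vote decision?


Ones: 5 out of 7
Threshold: 4

1 (5/7 voted 1)


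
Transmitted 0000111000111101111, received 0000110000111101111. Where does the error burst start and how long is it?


XOR: 0000001000000000000

Burst at position 6, length 1


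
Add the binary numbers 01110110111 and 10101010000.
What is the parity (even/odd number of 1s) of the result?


01110110111 = 951
10101010000 = 1360
Sum = 2311 = 100100000111
1s count = 5

odd parity (5 ones in 100100000111)


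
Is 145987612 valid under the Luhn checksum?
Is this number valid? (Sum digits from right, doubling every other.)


Luhn sum = 46
46 mod 10 = 6

Invalid (Luhn sum mod 10 = 6)


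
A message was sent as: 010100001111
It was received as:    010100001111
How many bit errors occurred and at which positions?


XOR: 000000000000

0 errors (received matches sent)


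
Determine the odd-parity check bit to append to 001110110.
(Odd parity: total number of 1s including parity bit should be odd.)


Number of 1s in data: 5
Parity bit: 0

0


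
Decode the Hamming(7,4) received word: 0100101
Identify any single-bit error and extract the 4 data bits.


Syndrome = 0: no error detected

Data: 0101 (no errors)


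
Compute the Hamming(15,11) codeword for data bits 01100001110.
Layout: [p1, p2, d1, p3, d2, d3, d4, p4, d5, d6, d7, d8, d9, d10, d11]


Parity bits: p1=0, p2=0, p3=1, p4=1

000111010001110


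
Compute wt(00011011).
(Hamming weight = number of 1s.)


Counting 1s in 00011011

4


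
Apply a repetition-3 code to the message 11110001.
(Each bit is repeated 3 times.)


Each bit -> 3 copies

111111111111000000000111


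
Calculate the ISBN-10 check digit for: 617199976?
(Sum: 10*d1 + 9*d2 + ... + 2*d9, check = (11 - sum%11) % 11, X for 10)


Weighted sum: 300
300 mod 11 = 3

Check digit: 8


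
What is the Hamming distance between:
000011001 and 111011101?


XOR: 111000100
Count of 1s: 4

4


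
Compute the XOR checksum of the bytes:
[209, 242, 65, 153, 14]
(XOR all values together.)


XOR chain: 209 ^ 242 ^ 65 ^ 153 ^ 14 = 245

245


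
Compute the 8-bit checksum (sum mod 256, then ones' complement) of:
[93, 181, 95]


Sum = 369 mod 256 = 113
Complement = 142

142


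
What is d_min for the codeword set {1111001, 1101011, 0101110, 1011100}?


Comparing all pairs, minimum distance: 2
Can detect 1 errors, correct 0 errors

2


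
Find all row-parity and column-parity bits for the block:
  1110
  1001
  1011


Row parities: 101
Column parities: 1100

Row P: 101, Col P: 1100, Corner: 0


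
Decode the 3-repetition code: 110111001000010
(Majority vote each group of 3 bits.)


Groups: 110, 111, 001, 000, 010
Majority votes: 11000

11000


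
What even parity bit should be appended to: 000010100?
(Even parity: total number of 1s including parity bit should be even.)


Number of 1s in data: 2
Parity bit: 0

0


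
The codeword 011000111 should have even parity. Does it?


Number of 1s: 5

No, parity error (5 ones)


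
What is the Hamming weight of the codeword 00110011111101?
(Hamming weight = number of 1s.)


Counting 1s in 00110011111101

9


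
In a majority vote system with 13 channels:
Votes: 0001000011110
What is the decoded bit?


Ones: 5 out of 13
Threshold: 7

0 (5/13 voted 1)


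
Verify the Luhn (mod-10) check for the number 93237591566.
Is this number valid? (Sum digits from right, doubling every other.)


Luhn sum = 56
56 mod 10 = 6

Invalid (Luhn sum mod 10 = 6)


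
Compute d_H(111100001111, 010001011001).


XOR: 101101010110
Count of 1s: 7

7


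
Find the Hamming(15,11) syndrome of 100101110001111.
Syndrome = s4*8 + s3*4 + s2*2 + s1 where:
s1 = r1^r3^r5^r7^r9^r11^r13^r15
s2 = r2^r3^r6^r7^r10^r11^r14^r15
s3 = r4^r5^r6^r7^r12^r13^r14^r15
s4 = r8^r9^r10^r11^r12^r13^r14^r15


s1=0, s2=0, s3=1, s4=1

Syndrome = 12 (error at position 12)


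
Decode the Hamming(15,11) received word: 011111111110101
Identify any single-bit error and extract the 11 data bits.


Syndrome = 3: error at position 3

Data: 01111110101 (corrected bit 3)


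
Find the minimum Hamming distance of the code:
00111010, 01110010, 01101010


Comparing all pairs, minimum distance: 2
Can detect 1 errors, correct 0 errors

2


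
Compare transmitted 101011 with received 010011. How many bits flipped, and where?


XOR: 111000

3 error(s) at position(s): 0, 1, 2


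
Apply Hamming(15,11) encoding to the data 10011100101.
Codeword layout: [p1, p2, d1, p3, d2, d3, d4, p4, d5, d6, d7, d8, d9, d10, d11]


Parity bits: p1=1, p2=0, p3=1, p4=0

101100101100101


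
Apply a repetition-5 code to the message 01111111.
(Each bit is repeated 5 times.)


Each bit -> 5 copies

0000011111111111111111111111111111111111


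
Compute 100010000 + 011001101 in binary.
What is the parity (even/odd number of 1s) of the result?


100010000 = 272
011001101 = 205
Sum = 477 = 111011101
1s count = 7

odd parity (7 ones in 111011101)


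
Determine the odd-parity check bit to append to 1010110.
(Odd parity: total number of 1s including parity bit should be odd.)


Number of 1s in data: 4
Parity bit: 1

1


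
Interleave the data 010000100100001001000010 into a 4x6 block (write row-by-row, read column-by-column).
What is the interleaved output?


Matrix:
  010000
  100100
  001001
  000010
Read columns: 010010000010010000010010

010010000010010000010010


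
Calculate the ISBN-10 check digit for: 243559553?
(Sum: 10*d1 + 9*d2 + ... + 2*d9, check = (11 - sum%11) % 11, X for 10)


Weighted sum: 231
231 mod 11 = 0

Check digit: 0


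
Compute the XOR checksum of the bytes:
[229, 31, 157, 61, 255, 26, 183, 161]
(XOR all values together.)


XOR chain: 229 ^ 31 ^ 157 ^ 61 ^ 255 ^ 26 ^ 183 ^ 161 = 169

169


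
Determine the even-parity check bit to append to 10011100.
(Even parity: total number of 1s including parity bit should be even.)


Number of 1s in data: 4
Parity bit: 0

0


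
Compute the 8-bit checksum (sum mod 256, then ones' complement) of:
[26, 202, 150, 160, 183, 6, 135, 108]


Sum = 970 mod 256 = 202
Complement = 53

53


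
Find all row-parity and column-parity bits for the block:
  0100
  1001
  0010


Row parities: 101
Column parities: 1111

Row P: 101, Col P: 1111, Corner: 0


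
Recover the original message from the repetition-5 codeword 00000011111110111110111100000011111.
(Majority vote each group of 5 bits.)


Groups: 00000, 01111, 11101, 11110, 11110, 00000, 11111
Majority votes: 0111101

0111101


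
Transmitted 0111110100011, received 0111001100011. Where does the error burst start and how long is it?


XOR: 0000111000000

Burst at position 4, length 3


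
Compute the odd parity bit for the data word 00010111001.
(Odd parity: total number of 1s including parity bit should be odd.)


Number of 1s in data: 5
Parity bit: 0

0
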